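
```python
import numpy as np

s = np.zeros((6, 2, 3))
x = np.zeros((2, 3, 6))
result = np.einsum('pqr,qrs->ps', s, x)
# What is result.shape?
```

(6, 6)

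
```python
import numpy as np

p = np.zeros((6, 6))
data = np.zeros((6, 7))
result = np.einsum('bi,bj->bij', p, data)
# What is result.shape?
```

(6, 6, 7)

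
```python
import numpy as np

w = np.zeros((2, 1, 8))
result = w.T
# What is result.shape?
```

(8, 1, 2)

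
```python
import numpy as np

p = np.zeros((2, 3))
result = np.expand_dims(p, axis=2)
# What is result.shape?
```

(2, 3, 1)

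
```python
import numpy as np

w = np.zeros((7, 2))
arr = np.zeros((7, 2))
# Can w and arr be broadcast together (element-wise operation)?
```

Yes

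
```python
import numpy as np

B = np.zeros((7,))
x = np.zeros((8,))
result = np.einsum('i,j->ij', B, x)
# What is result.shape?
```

(7, 8)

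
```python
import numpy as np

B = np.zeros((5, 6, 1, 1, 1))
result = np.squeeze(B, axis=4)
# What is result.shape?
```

(5, 6, 1, 1)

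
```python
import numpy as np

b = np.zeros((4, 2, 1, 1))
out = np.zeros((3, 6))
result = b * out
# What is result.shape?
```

(4, 2, 3, 6)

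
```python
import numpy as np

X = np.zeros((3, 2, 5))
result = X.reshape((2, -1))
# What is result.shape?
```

(2, 15)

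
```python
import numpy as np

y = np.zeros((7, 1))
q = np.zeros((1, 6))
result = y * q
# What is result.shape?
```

(7, 6)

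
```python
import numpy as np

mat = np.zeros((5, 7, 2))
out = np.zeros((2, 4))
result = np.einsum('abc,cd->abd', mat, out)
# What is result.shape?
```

(5, 7, 4)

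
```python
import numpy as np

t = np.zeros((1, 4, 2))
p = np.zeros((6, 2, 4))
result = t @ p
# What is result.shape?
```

(6, 4, 4)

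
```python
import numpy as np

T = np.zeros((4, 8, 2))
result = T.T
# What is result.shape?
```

(2, 8, 4)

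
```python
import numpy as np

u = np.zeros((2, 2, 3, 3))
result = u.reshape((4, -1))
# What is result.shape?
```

(4, 9)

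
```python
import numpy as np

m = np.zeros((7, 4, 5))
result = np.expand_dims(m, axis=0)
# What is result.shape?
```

(1, 7, 4, 5)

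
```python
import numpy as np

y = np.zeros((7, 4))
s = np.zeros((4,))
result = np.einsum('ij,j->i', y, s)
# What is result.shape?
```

(7,)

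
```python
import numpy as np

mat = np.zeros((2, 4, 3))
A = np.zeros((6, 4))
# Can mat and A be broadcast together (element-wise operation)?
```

No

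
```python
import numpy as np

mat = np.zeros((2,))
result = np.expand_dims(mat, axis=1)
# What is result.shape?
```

(2, 1)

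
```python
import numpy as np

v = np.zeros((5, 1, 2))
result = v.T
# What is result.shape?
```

(2, 1, 5)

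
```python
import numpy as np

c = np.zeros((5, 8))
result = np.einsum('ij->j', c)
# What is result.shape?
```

(8,)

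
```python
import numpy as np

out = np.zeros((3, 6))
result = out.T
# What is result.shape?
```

(6, 3)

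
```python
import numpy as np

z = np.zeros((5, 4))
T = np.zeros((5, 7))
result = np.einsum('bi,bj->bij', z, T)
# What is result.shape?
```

(5, 4, 7)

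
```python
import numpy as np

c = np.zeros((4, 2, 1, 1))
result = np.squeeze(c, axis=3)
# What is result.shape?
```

(4, 2, 1)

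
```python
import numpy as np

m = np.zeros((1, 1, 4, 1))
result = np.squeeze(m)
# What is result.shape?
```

(4,)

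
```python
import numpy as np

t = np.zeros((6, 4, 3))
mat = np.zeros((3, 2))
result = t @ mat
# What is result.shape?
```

(6, 4, 2)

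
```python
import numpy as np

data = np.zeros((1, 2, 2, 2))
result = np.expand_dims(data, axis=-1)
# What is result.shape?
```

(1, 2, 2, 2, 1)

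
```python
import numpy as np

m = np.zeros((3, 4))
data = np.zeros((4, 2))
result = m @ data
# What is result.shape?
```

(3, 2)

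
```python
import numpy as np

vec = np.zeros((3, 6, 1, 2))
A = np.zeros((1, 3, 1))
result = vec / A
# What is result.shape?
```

(3, 6, 3, 2)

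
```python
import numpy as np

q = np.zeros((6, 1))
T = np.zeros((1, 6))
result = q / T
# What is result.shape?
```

(6, 6)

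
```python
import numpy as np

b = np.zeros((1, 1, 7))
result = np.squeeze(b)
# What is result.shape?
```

(7,)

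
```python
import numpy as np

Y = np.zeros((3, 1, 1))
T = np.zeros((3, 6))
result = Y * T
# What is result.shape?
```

(3, 3, 6)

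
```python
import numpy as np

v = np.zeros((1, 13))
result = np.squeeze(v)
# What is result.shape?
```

(13,)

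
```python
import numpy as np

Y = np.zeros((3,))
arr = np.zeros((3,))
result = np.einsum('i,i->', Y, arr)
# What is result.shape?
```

()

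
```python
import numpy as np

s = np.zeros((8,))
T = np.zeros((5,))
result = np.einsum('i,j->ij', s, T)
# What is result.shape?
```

(8, 5)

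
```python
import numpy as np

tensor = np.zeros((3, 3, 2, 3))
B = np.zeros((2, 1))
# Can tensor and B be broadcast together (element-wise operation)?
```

Yes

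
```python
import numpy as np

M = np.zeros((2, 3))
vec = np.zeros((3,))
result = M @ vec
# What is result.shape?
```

(2,)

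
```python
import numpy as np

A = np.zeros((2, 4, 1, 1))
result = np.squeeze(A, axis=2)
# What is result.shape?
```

(2, 4, 1)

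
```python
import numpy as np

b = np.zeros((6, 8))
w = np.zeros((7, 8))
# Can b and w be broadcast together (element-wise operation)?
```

No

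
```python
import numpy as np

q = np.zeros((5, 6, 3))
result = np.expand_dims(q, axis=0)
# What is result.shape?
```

(1, 5, 6, 3)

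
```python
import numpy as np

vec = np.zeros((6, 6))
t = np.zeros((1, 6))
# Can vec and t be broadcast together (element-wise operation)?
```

Yes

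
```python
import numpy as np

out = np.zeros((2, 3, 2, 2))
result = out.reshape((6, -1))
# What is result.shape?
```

(6, 4)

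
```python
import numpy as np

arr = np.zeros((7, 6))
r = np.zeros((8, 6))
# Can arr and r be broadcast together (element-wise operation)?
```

No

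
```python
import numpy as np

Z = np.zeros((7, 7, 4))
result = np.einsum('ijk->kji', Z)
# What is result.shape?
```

(4, 7, 7)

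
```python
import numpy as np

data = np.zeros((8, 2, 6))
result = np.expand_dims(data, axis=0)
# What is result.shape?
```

(1, 8, 2, 6)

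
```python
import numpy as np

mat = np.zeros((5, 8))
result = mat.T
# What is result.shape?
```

(8, 5)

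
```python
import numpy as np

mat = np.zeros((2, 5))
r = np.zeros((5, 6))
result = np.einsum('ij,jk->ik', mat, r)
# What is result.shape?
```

(2, 6)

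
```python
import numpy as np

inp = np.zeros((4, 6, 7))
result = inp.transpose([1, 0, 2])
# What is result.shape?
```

(6, 4, 7)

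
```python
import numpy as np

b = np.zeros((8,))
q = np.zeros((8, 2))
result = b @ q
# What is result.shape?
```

(2,)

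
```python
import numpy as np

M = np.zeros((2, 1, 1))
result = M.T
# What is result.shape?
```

(1, 1, 2)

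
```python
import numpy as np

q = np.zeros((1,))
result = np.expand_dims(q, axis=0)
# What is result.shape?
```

(1, 1)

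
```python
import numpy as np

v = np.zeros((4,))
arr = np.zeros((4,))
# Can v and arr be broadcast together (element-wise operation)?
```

Yes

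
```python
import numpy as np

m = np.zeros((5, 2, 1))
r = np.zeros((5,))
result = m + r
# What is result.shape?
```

(5, 2, 5)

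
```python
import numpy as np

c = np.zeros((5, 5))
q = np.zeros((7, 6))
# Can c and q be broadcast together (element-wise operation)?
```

No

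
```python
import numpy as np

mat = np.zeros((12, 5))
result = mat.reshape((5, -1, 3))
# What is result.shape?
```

(5, 4, 3)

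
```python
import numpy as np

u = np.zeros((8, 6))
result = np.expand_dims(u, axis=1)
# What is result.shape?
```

(8, 1, 6)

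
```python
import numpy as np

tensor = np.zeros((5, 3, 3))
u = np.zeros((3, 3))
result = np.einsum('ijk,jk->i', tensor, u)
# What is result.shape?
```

(5,)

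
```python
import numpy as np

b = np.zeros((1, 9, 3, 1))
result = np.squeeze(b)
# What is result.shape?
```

(9, 3)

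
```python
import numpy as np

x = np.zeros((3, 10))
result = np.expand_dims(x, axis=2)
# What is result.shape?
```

(3, 10, 1)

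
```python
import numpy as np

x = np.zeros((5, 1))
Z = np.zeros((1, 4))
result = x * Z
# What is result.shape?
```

(5, 4)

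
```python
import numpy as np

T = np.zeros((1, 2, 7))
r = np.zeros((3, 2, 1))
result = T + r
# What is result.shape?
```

(3, 2, 7)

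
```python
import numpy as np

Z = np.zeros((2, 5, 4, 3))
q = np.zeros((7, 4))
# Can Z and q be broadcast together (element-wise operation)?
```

No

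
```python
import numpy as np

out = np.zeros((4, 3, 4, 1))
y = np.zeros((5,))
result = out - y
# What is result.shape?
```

(4, 3, 4, 5)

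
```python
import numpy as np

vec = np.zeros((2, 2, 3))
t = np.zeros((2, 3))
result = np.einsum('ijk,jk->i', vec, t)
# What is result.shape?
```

(2,)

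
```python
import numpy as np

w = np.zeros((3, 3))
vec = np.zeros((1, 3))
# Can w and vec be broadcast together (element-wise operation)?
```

Yes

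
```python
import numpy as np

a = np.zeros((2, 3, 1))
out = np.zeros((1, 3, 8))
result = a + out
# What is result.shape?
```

(2, 3, 8)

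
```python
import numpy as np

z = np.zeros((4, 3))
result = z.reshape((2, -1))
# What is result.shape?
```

(2, 6)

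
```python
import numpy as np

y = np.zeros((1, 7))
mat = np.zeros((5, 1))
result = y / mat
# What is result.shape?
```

(5, 7)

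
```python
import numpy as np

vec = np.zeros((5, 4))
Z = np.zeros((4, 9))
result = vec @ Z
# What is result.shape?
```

(5, 9)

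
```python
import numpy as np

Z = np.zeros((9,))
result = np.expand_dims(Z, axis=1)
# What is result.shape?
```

(9, 1)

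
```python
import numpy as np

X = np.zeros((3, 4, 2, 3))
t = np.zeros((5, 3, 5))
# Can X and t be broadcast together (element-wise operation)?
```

No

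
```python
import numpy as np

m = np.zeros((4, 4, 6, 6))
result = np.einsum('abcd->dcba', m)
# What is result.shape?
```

(6, 6, 4, 4)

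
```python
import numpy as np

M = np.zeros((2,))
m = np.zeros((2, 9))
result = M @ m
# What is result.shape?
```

(9,)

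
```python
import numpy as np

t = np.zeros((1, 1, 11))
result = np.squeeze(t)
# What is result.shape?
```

(11,)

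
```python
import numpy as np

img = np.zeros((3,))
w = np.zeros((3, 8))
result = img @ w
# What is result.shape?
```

(8,)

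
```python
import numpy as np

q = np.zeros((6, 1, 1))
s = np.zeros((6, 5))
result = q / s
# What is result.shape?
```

(6, 6, 5)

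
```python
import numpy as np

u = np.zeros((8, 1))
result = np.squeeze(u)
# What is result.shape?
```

(8,)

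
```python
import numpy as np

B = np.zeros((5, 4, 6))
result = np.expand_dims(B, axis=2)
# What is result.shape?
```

(5, 4, 1, 6)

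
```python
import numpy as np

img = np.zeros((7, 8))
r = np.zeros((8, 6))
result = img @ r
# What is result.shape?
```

(7, 6)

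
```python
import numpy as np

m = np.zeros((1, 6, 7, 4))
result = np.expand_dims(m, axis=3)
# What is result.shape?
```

(1, 6, 7, 1, 4)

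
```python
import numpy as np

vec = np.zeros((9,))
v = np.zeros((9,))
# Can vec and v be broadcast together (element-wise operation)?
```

Yes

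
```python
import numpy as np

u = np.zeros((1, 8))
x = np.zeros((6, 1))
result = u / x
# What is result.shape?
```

(6, 8)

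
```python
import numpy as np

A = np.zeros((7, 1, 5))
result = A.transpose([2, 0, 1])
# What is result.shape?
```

(5, 7, 1)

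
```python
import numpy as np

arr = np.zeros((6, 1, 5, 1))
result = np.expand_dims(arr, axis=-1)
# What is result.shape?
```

(6, 1, 5, 1, 1)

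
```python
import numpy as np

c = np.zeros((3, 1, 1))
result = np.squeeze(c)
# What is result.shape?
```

(3,)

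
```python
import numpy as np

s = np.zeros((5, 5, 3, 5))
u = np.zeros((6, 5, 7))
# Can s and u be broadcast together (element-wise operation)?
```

No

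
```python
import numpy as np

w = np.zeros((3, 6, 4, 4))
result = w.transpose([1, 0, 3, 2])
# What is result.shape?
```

(6, 3, 4, 4)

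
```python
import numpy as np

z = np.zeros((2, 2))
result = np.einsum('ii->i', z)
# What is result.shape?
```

(2,)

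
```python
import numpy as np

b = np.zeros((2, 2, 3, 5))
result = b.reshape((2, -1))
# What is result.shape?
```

(2, 30)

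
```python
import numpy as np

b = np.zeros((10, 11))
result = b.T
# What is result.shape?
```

(11, 10)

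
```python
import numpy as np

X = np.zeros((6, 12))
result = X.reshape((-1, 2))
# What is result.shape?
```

(36, 2)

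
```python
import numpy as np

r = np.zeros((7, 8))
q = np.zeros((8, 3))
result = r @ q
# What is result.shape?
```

(7, 3)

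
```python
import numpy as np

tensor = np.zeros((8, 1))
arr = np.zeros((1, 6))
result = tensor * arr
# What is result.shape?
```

(8, 6)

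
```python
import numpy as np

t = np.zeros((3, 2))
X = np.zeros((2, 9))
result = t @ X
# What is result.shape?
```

(3, 9)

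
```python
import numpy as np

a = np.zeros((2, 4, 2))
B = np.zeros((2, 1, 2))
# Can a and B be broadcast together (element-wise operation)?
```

Yes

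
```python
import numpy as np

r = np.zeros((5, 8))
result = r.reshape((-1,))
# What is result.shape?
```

(40,)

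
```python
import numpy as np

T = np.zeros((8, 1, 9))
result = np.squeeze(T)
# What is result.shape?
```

(8, 9)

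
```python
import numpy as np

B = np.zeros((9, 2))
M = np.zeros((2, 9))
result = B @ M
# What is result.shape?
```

(9, 9)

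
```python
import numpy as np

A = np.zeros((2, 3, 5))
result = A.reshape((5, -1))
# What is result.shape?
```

(5, 6)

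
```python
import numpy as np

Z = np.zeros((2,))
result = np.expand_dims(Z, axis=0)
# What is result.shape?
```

(1, 2)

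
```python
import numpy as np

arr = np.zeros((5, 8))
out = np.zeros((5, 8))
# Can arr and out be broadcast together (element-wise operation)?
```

Yes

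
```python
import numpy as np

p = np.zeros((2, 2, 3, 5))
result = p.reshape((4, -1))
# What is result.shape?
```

(4, 15)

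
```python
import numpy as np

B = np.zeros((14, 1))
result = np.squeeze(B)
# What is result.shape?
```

(14,)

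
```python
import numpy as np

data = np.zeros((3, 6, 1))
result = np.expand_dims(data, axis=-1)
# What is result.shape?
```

(3, 6, 1, 1)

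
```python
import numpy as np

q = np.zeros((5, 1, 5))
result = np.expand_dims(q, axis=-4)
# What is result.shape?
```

(1, 5, 1, 5)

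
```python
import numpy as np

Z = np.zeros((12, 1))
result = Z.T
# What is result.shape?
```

(1, 12)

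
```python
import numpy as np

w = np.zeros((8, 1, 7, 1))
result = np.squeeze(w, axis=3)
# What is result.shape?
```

(8, 1, 7)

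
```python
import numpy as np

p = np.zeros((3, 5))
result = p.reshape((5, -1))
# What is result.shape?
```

(5, 3)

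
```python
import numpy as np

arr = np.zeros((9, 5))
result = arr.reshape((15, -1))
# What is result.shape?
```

(15, 3)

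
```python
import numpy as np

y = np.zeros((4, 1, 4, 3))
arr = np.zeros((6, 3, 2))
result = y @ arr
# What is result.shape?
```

(4, 6, 4, 2)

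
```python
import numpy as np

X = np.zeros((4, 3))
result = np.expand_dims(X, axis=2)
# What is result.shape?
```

(4, 3, 1)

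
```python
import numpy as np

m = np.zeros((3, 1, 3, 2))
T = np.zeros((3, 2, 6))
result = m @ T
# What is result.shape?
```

(3, 3, 3, 6)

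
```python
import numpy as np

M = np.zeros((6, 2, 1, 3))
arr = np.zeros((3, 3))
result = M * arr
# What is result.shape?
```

(6, 2, 3, 3)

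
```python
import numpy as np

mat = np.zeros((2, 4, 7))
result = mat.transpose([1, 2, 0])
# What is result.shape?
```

(4, 7, 2)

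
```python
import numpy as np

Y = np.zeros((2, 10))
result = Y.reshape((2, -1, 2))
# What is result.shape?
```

(2, 5, 2)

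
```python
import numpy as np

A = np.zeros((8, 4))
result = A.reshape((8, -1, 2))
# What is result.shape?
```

(8, 2, 2)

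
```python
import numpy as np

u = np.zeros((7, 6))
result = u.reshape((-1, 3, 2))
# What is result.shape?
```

(7, 3, 2)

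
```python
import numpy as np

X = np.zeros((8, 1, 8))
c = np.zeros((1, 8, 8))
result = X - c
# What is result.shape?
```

(8, 8, 8)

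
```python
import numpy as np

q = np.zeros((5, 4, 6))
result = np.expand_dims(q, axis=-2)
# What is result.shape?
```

(5, 4, 1, 6)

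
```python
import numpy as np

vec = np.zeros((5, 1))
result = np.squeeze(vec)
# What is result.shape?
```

(5,)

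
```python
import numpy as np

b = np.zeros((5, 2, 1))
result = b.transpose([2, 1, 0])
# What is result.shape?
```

(1, 2, 5)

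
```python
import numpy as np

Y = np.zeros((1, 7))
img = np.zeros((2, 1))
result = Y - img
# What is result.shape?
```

(2, 7)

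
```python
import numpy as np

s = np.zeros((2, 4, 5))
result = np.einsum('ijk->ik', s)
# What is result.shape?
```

(2, 5)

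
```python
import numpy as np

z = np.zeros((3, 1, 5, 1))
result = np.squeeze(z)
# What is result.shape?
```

(3, 5)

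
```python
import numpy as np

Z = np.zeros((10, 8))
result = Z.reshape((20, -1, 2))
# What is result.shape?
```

(20, 2, 2)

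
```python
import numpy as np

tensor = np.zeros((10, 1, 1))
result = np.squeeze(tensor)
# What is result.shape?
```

(10,)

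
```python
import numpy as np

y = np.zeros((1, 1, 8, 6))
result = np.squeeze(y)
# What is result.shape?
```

(8, 6)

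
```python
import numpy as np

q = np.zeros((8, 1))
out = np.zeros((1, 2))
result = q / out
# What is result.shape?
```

(8, 2)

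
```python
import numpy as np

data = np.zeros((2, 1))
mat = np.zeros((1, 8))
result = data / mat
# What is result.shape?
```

(2, 8)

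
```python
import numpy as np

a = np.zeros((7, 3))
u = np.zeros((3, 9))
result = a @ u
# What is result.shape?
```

(7, 9)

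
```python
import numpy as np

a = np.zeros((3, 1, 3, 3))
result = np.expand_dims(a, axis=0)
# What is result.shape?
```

(1, 3, 1, 3, 3)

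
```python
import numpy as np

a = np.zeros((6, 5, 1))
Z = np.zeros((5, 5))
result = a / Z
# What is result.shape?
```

(6, 5, 5)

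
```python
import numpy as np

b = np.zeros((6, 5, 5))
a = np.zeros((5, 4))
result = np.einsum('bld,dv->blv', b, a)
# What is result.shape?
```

(6, 5, 4)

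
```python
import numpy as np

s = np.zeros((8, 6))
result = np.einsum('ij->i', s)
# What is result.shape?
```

(8,)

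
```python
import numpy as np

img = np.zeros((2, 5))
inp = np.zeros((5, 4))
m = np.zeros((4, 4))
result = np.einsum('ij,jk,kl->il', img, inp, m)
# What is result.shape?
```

(2, 4)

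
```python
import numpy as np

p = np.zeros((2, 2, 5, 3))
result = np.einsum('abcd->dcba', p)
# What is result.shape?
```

(3, 5, 2, 2)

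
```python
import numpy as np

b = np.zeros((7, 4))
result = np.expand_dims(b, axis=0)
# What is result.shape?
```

(1, 7, 4)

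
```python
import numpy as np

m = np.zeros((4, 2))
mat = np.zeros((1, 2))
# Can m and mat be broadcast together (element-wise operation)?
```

Yes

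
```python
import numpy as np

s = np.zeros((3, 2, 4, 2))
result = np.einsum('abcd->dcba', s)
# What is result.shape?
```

(2, 4, 2, 3)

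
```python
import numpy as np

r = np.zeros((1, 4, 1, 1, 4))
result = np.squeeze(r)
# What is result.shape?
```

(4, 4)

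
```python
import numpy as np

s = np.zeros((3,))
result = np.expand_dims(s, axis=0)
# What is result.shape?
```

(1, 3)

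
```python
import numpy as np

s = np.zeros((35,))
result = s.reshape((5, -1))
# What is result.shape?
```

(5, 7)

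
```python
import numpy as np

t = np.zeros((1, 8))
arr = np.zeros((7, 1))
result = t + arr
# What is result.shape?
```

(7, 8)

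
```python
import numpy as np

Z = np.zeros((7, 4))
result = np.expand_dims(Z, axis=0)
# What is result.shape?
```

(1, 7, 4)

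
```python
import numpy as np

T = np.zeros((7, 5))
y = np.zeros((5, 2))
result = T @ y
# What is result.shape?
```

(7, 2)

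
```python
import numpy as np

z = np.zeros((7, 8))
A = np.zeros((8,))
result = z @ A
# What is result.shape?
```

(7,)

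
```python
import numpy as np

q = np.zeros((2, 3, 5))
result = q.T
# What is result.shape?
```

(5, 3, 2)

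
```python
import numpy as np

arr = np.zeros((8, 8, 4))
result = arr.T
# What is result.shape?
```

(4, 8, 8)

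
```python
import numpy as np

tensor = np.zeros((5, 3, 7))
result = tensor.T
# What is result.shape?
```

(7, 3, 5)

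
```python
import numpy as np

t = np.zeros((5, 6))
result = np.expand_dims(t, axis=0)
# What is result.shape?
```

(1, 5, 6)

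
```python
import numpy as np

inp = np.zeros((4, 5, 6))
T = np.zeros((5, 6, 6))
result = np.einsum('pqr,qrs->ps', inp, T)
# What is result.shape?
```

(4, 6)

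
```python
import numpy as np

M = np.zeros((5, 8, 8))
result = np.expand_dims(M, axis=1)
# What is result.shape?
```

(5, 1, 8, 8)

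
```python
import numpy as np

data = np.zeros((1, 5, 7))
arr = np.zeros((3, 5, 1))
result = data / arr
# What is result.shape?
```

(3, 5, 7)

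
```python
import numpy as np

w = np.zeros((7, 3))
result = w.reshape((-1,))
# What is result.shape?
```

(21,)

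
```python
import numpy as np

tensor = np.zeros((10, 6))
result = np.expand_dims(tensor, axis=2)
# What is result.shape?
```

(10, 6, 1)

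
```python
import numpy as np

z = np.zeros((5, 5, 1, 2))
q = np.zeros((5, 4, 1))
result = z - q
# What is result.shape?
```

(5, 5, 4, 2)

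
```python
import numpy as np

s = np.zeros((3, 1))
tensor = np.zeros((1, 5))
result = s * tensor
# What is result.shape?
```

(3, 5)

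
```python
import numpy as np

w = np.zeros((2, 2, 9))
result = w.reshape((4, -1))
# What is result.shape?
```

(4, 9)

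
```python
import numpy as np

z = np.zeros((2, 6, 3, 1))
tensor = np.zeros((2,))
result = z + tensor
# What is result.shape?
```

(2, 6, 3, 2)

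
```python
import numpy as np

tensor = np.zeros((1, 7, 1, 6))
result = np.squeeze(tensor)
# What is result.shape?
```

(7, 6)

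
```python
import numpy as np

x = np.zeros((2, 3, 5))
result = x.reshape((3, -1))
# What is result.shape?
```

(3, 10)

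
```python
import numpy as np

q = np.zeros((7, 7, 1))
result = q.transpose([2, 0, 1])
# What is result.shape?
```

(1, 7, 7)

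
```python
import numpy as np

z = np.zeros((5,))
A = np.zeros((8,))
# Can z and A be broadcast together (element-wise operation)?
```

No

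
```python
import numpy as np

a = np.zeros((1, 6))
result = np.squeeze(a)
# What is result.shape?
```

(6,)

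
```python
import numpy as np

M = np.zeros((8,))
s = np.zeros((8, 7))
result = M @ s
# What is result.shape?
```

(7,)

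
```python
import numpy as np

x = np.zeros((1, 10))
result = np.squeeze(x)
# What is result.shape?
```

(10,)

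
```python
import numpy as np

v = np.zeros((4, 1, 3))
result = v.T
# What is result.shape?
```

(3, 1, 4)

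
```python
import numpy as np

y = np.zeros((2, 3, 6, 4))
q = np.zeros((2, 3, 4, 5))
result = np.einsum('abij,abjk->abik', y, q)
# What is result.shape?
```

(2, 3, 6, 5)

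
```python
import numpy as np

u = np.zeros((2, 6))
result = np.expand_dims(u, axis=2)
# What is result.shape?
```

(2, 6, 1)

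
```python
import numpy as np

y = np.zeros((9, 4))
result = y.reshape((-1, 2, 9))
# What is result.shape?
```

(2, 2, 9)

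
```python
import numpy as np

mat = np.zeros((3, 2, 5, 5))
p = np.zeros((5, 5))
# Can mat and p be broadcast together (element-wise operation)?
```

Yes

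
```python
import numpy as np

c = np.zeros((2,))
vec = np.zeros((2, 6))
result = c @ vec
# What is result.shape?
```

(6,)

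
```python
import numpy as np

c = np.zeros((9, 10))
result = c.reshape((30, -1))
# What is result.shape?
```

(30, 3)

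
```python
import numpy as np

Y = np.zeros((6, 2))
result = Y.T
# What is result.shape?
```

(2, 6)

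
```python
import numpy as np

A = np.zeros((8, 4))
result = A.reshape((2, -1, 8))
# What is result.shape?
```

(2, 2, 8)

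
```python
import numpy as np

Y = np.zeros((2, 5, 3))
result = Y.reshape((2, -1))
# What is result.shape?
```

(2, 15)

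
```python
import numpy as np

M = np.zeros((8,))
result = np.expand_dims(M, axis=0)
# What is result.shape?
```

(1, 8)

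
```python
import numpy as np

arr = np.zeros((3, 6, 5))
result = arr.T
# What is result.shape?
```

(5, 6, 3)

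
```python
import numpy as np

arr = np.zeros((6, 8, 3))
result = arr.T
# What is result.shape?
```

(3, 8, 6)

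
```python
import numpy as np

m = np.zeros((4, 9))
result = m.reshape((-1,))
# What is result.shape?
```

(36,)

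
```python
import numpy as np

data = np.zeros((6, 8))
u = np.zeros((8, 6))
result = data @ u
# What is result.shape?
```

(6, 6)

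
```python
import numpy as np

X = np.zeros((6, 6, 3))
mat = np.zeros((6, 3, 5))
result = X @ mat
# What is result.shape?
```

(6, 6, 5)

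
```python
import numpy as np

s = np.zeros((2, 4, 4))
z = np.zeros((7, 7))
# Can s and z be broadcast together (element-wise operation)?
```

No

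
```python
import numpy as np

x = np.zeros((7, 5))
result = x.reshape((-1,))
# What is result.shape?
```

(35,)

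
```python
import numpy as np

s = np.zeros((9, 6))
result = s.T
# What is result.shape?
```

(6, 9)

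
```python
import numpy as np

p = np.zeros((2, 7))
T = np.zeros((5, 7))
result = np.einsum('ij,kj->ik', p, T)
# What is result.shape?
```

(2, 5)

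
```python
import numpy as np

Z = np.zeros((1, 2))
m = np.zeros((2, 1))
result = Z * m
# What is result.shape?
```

(2, 2)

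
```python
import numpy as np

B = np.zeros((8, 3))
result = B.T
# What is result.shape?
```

(3, 8)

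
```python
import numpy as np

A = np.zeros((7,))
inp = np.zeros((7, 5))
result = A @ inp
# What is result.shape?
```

(5,)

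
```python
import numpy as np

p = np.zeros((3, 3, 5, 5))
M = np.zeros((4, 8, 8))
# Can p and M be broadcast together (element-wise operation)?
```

No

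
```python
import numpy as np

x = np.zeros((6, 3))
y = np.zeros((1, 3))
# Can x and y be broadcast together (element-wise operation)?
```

Yes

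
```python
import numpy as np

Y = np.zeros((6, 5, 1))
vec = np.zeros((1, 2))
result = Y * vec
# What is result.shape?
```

(6, 5, 2)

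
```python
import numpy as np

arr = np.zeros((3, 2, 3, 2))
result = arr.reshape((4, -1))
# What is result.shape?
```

(4, 9)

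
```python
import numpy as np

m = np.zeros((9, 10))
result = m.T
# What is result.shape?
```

(10, 9)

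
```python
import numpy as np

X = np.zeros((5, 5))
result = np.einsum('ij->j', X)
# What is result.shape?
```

(5,)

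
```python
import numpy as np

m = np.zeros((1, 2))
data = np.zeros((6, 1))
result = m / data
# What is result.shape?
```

(6, 2)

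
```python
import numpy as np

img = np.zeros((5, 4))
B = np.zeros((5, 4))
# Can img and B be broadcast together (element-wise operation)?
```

Yes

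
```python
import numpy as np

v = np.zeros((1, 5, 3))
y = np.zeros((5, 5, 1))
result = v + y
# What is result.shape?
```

(5, 5, 3)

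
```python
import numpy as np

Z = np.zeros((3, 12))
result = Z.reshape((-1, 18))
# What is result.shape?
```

(2, 18)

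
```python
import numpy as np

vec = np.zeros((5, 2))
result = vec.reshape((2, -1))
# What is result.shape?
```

(2, 5)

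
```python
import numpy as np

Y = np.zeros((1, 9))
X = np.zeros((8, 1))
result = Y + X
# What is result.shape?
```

(8, 9)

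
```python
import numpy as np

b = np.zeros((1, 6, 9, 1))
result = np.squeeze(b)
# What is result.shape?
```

(6, 9)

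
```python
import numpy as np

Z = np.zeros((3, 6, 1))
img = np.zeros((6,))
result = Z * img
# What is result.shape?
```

(3, 6, 6)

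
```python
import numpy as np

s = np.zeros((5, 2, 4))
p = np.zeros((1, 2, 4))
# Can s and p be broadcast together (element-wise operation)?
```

Yes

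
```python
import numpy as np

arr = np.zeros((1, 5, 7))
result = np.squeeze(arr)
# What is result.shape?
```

(5, 7)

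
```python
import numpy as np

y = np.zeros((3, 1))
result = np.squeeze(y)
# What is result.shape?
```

(3,)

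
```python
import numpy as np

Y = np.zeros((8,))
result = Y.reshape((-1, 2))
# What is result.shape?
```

(4, 2)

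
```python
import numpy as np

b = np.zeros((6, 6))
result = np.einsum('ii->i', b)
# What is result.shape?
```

(6,)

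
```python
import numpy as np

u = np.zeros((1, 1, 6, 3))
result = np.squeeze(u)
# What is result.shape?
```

(6, 3)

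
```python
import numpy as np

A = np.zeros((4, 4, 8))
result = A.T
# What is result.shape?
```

(8, 4, 4)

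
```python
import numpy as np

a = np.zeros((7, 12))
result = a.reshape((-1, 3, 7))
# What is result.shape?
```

(4, 3, 7)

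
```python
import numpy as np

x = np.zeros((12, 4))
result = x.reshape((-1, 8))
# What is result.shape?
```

(6, 8)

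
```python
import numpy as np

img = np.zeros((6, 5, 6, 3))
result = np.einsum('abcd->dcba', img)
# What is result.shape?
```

(3, 6, 5, 6)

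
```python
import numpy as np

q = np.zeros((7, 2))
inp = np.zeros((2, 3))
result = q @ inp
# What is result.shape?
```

(7, 3)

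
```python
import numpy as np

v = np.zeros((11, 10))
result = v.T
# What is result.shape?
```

(10, 11)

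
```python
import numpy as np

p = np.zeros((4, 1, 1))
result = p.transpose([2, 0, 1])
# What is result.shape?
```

(1, 4, 1)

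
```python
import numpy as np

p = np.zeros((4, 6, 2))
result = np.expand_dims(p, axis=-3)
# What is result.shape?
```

(4, 1, 6, 2)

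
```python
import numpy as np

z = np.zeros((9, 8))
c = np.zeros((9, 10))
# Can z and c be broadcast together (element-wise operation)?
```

No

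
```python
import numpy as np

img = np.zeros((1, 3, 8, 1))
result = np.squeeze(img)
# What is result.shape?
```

(3, 8)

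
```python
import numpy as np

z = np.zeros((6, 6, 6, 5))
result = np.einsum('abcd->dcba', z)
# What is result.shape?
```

(5, 6, 6, 6)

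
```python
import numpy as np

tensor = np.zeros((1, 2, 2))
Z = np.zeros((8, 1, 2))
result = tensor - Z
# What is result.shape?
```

(8, 2, 2)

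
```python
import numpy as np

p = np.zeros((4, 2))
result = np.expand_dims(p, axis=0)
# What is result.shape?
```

(1, 4, 2)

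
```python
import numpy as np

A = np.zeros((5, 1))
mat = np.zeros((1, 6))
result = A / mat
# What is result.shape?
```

(5, 6)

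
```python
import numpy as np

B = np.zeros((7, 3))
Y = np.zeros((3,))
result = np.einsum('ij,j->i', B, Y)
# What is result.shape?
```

(7,)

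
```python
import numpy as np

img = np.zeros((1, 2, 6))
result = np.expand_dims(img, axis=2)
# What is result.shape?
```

(1, 2, 1, 6)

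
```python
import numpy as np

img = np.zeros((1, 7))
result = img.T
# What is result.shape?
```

(7, 1)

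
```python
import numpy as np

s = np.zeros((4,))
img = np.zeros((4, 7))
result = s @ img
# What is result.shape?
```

(7,)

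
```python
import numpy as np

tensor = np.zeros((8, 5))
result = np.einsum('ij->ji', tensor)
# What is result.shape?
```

(5, 8)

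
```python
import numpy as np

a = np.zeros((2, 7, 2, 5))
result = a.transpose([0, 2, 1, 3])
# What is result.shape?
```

(2, 2, 7, 5)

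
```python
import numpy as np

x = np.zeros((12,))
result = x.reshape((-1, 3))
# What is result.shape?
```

(4, 3)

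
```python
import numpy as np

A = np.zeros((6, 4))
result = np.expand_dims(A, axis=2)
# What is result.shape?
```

(6, 4, 1)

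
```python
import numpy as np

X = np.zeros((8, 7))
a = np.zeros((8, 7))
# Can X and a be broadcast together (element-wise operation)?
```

Yes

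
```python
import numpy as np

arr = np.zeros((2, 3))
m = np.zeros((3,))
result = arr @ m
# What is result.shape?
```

(2,)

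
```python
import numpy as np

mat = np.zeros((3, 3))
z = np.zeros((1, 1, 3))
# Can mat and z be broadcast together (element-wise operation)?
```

Yes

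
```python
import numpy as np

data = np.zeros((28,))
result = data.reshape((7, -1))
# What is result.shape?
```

(7, 4)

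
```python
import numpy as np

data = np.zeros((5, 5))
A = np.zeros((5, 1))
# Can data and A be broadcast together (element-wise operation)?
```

Yes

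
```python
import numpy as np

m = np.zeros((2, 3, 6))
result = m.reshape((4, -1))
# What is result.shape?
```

(4, 9)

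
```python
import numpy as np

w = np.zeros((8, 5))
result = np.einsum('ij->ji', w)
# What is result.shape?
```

(5, 8)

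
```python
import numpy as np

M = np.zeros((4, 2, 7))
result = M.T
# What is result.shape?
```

(7, 2, 4)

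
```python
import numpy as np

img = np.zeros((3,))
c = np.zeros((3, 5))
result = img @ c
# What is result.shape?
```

(5,)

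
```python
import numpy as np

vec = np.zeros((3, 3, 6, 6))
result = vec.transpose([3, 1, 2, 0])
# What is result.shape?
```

(6, 3, 6, 3)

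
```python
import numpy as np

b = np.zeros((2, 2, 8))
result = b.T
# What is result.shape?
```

(8, 2, 2)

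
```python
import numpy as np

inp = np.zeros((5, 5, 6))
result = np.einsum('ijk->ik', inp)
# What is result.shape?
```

(5, 6)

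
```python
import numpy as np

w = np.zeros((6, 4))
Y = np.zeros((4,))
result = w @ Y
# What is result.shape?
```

(6,)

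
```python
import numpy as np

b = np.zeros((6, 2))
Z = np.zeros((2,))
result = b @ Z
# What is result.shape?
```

(6,)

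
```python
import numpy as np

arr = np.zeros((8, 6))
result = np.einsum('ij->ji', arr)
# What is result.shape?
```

(6, 8)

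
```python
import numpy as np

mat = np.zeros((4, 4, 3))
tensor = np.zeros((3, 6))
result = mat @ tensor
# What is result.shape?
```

(4, 4, 6)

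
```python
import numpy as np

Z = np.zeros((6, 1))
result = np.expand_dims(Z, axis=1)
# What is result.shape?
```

(6, 1, 1)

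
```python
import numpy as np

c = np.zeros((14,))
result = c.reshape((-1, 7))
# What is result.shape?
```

(2, 7)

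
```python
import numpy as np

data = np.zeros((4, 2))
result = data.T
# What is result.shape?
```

(2, 4)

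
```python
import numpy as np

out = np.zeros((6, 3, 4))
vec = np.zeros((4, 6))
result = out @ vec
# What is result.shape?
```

(6, 3, 6)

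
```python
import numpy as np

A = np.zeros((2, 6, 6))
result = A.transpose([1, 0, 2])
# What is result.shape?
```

(6, 2, 6)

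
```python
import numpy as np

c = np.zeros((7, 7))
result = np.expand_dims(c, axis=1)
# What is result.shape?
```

(7, 1, 7)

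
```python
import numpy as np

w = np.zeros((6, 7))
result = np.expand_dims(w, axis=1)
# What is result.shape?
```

(6, 1, 7)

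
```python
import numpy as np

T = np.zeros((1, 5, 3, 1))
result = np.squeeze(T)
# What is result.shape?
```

(5, 3)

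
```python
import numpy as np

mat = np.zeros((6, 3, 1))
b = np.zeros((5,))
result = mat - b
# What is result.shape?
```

(6, 3, 5)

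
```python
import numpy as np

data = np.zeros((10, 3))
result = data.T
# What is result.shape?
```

(3, 10)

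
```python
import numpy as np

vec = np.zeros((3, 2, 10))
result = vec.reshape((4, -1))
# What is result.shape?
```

(4, 15)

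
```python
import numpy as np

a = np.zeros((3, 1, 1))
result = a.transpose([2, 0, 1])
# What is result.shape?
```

(1, 3, 1)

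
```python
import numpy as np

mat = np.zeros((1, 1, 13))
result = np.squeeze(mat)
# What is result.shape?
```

(13,)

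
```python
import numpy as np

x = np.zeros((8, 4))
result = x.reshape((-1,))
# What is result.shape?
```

(32,)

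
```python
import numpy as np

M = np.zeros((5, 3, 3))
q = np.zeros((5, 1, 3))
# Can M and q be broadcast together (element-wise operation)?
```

Yes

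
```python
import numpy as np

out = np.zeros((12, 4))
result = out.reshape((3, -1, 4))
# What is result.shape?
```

(3, 4, 4)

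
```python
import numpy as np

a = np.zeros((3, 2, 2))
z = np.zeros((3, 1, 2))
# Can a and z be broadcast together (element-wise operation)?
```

Yes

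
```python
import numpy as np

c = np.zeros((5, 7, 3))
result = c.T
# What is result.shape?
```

(3, 7, 5)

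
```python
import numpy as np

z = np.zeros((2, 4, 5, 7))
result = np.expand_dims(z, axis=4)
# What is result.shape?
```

(2, 4, 5, 7, 1)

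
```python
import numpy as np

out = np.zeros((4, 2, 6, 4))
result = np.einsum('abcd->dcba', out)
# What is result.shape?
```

(4, 6, 2, 4)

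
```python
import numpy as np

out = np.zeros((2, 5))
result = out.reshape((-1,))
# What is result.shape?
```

(10,)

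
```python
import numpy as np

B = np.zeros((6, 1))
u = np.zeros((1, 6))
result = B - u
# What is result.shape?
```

(6, 6)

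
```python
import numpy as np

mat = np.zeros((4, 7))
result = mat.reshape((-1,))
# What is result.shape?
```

(28,)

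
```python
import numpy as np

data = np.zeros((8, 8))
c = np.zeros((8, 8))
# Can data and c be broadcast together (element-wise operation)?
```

Yes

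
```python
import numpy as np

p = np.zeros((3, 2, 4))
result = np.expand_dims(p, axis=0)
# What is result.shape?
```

(1, 3, 2, 4)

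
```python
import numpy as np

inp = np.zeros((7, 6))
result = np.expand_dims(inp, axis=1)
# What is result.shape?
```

(7, 1, 6)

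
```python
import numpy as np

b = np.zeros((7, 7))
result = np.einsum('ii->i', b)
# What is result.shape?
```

(7,)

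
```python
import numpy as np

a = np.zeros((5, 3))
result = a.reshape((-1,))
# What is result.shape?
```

(15,)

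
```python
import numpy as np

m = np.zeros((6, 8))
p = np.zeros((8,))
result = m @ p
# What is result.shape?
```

(6,)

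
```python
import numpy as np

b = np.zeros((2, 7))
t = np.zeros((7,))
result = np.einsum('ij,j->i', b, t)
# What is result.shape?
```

(2,)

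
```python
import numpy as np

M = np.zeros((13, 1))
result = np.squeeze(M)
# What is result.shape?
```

(13,)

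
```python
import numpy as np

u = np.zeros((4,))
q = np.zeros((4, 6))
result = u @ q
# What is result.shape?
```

(6,)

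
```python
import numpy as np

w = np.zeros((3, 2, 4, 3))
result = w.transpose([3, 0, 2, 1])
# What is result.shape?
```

(3, 3, 4, 2)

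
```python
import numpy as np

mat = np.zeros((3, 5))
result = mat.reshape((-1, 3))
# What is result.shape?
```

(5, 3)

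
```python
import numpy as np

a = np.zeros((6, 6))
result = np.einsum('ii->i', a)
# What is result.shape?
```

(6,)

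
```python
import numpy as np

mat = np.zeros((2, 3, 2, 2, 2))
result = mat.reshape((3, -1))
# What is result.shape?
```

(3, 16)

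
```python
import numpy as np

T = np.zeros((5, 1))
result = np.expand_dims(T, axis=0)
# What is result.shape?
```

(1, 5, 1)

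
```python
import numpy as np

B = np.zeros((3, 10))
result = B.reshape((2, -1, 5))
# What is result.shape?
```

(2, 3, 5)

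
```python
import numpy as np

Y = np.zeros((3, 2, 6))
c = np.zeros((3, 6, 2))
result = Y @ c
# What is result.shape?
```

(3, 2, 2)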